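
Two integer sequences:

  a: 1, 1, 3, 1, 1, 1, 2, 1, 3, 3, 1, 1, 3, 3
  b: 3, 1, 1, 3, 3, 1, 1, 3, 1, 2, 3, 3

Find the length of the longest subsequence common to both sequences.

9

Pick 1 (a #1, b #2), 1 (a #2, b #3), 3 (a #3, b #5), 1 (a #4, b #6), 1 (a #5, b #7), 1 (a #6, b #9), 2 (a #7, b #10), 3 (a #13, b #11), 3 (a #14, b #12); all 9 values appear in both, in order. Since dp[14][12] = 9, nothing longer is possible.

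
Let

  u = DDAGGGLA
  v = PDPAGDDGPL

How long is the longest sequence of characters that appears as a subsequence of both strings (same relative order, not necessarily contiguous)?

5

Pick D [1,2] → A [3,4] → G [4,5] → G [5,8] → L [7,10]; all 5 characters appear in both, in order, and the DP table's final entry dp[8][10] is also 5, so no common subsequence is longer.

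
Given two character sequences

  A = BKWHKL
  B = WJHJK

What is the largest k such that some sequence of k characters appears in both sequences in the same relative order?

Match W (A #3, B #1) → H (A #4, B #3) → K (A #5, B #5) — 3 characters in the same relative order in both. The LCS DP gives dp[6][5] = 3, so this is optimal.

3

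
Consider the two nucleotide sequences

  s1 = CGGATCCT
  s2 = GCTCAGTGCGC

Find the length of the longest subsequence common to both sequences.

Let dp[i][j] be the LCS length of the first i bases of s1 and the first j bases of s2. dp[i][j] = dp[i-1][j-1]+1 when the i-th and j-th bases match, else max(dp[i-1][j], dp[i][j-1]).
    ·  G  C  T  C  A  G  T  G  C  G  C
 ·  0  0  0  0  0  0  0  0  0  0  0  0
 C  0  0  1  1  1  1  1  1  1  1  1  1
 G  0  1  1  1  1  1  2  2  2  2  2  2
 G  0  1  1  1  1  1  2  2  3  3  3  3
 A  0  1  1  1  1  2  2  2  3  3  3  3
 T  0  1  1  2  2  2  2  3  3  3  3  3
 C  0  1  2  2  3  3  3  3  3  4  4  4
 C  0  1  2  2  3  3  3  3  3  4  4  5
 T  0  1  2  3  3  3  3  4  4  4  4  5
dp[8][11] = 5. One LCS (by backtracking along matches): CGGCC.

5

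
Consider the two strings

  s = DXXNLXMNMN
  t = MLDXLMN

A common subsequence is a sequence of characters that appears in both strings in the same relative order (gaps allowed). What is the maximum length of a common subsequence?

5

Pick D (s #1, t #3) → X (s #3, t #4) → L (s #5, t #5) → M (s #9, t #6) → N (s #10, t #7); all 5 characters appear in both, in order. The LCS DP gives dp[10][7] = 5, so this is optimal.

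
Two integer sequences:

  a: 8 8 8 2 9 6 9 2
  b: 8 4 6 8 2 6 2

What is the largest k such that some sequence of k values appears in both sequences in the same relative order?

Let dp[i][j] be the LCS length of the first i values of a and the first j values of b. dp[i][j] = dp[i-1][j-1]+1 when the i-th and j-th values match, else max(dp[i-1][j], dp[i][j-1]).
    ·  8  4  6  8  2  6  2
 ·  0  0  0  0  0  0  0  0
 8  0  1  1  1  1  1  1  1
 8  0  1  1  1  2  2  2  2
 8  0  1  1  1  2  2  2  2
 2  0  1  1  1  2  3  3  3
 9  0  1  1  1  2  3  3  3
 6  0  1  1  2  2  3  4  4
 9  0  1  1  2  2  3  4  4
 2  0  1  1  2  2  3  4  5
dp[8][7] = 5. One LCS (by backtracking along matches): 8, 8, 2, 6, 2.

5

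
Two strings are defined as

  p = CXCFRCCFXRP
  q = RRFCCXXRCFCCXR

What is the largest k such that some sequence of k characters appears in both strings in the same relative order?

One common subsequence of length 8: C (p #1, q #5); then X (p #2, q #7); then C (p #3, q #9); then F (p #4, q #10); then C (p #6, q #11); then C (p #7, q #12); then X (p #9, q #13); then R (p #10, q #14). The LCS DP gives dp[11][14] = 8, so this is optimal.

8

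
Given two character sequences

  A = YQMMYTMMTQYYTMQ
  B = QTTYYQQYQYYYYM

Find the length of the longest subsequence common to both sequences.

Match Y (A #1, B #5); then Q (A #2, B #7); then Y (A #5, B #8); then Q (A #10, B #9); then Y (A #11, B #12); then Y (A #12, B #13); then M (A #14, B #14) — 7 characters in the same relative order in both. Since dp[15][14] = 7, nothing longer is possible.

7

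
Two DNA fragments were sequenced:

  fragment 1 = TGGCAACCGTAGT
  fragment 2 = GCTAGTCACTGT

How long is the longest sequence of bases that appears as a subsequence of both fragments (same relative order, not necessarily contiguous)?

8

Match T at fragment 1[1]=fragment 2[3]; then G at fragment 1[2]=fragment 2[5]; then C at fragment 1[4]=fragment 2[7]; then A at fragment 1[6]=fragment 2[8]; then C at fragment 1[8]=fragment 2[9]; then T at fragment 1[10]=fragment 2[10]; then G at fragment 1[12]=fragment 2[11]; then T at fragment 1[13]=fragment 2[12] — 8 bases in the same relative order in both. Since dp[13][12] = 8, nothing longer is possible.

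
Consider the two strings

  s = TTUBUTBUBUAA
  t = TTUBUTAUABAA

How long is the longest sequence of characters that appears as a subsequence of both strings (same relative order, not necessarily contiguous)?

Pick T at s[1]=t[1]; then T at s[2]=t[2]; then U at s[3]=t[3]; then B at s[4]=t[4]; then U at s[5]=t[5]; then T at s[6]=t[6]; then U at s[8]=t[8]; then B at s[9]=t[10]; then A at s[11]=t[11]; then A at s[12]=t[12]; all 10 characters appear in both, in order. Since dp[12][12] = 10, nothing longer is possible.

10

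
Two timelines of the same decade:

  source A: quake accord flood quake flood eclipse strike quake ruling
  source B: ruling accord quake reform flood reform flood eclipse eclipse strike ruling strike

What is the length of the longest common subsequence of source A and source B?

Taking quake (source A #1, source B #3), flood (source A #3, source B #5), flood (source A #5, source B #7), eclipse (source A #6, source B #9), strike (source A #7, source B #10), ruling (source A #9, source B #11) gives a common subsequence of length 6. The LCS DP gives dp[9][12] = 6, so this is optimal.

6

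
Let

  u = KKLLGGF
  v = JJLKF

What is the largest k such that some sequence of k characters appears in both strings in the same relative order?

2

Let dp[i][j] be the LCS length of the first i characters of u and the first j characters of v. dp[i][j] = dp[i-1][j-1]+1 when the i-th and j-th characters match, else max(dp[i-1][j], dp[i][j-1]).
    ·  J  J  L  K  F
 ·  0  0  0  0  0  0
 K  0  0  0  0  1  1
 K  0  0  0  0  1  1
 L  0  0  0  1  1  1
 L  0  0  0  1  1  1
 G  0  0  0  1  1  1
 G  0  0  0  1  1  1
 F  0  0  0  1  1  2
dp[7][5] = 2. One LCS (by backtracking along matches): KF.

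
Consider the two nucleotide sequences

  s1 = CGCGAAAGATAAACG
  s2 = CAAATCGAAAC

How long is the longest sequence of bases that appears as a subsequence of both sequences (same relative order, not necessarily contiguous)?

Match C (s1 #3, s2 #1); then A (s1 #5, s2 #2); then A (s1 #6, s2 #3); then A (s1 #7, s2 #4); then G (s1 #8, s2 #7); then A (s1 #11, s2 #8); then A (s1 #12, s2 #9); then A (s1 #13, s2 #10); then C (s1 #14, s2 #11) — 9 bases in the same relative order in both. The LCS DP gives dp[15][11] = 9, so this is optimal.

9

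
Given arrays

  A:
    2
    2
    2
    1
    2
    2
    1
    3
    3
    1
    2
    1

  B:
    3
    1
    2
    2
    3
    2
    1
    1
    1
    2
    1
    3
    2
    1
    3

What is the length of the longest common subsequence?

9

One common subsequence of length 9: 2 at A[1]=B[3], 2 at A[2]=B[4], 2 at A[3]=B[6], 1 at A[4]=B[9], 2 at A[6]=B[10], 1 at A[7]=B[11], 3 at A[9]=B[12], 2 at A[11]=B[13], 1 at A[12]=B[14]. Since dp[12][15] = 9, nothing longer is possible.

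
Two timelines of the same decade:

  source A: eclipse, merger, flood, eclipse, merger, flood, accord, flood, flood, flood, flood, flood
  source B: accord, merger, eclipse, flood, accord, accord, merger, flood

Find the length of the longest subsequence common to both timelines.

Match merger [2,2], eclipse [4,3], flood [6,4], accord [7,6], flood [12,8] — 5 events in the same relative order in both. The LCS DP gives dp[12][8] = 5, so this is optimal.

5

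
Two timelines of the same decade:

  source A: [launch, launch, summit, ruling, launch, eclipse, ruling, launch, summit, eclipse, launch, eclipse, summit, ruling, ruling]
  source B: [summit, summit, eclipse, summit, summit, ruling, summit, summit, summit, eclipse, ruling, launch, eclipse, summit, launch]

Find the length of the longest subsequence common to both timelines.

8

One common subsequence of length 8: summit [3,2]; then eclipse [6,3]; then ruling [7,6]; then summit [9,9]; then eclipse [10,10]; then launch [11,12]; then eclipse [12,13]; then summit [13,14]. The LCS DP gives dp[15][15] = 8, so this is optimal.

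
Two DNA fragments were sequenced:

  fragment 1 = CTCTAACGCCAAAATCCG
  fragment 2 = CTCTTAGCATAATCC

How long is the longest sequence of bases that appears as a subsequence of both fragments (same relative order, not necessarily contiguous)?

Pick C at fragment 1[1]=fragment 2[1], then T at fragment 1[2]=fragment 2[2], then C at fragment 1[3]=fragment 2[3], then T at fragment 1[4]=fragment 2[5], then A at fragment 1[6]=fragment 2[6], then G at fragment 1[8]=fragment 2[7], then C at fragment 1[10]=fragment 2[8], then A at fragment 1[11]=fragment 2[9], then A at fragment 1[13]=fragment 2[11], then A at fragment 1[14]=fragment 2[12], then T at fragment 1[15]=fragment 2[13], then C at fragment 1[16]=fragment 2[14], then C at fragment 1[17]=fragment 2[15]; all 13 bases appear in both, in order, and the DP table's final entry dp[18][15] is also 13, so no common subsequence is longer.

13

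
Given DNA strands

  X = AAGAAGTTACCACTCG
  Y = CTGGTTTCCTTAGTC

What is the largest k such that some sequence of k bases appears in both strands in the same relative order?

Match G (X #3, Y #3) → G (X #6, Y #4) → T (X #7, Y #6) → T (X #8, Y #7) → C (X #10, Y #8) → C (X #11, Y #9) → A (X #12, Y #12) → T (X #14, Y #14) → C (X #15, Y #15) — 9 bases in the same relative order in both. The LCS DP gives dp[16][15] = 9, so this is optimal.

9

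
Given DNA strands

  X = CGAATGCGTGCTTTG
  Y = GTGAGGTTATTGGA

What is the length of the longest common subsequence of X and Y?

9

Pick G [2,3], A [4,4], G [6,5], G [8,6], T [9,7], T [12,8], T [13,10], T [14,11], G [15,13]; all 9 bases appear in both, in order, and the DP table's final entry dp[15][14] is also 9, so no common subsequence is longer.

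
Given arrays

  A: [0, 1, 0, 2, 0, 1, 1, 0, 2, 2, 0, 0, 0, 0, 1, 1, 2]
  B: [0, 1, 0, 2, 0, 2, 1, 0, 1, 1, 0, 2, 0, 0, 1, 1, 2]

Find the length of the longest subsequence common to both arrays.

14

Pick 0 at A[1]=B[1], 1 at A[2]=B[2], 0 at A[3]=B[5], 2 at A[4]=B[6], 0 at A[5]=B[8], 1 at A[6]=B[9], 1 at A[7]=B[10], 0 at A[8]=B[11], 2 at A[10]=B[12], 0 at A[13]=B[13], 0 at A[14]=B[14], 1 at A[15]=B[15], 1 at A[16]=B[16], 2 at A[17]=B[17]; all 14 values appear in both, in order, and the DP table's final entry dp[17][17] is also 14, so no common subsequence is longer.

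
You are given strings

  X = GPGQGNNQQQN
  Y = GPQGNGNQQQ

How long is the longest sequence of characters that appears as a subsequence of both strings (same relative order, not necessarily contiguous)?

9

Let dp[i][j] be the LCS length of the first i characters of X and the first j characters of Y. dp[i][j] = dp[i-1][j-1]+1 when the i-th and j-th characters match, else max(dp[i-1][j], dp[i][j-1]).
    ·  G  P  Q  G  N  G  N  Q  Q  Q
 ·  0  0  0  0  0  0  0  0  0  0  0
 G  0  1  1  1  1  1  1  1  1  1  1
 P  0  1  2  2  2  2  2  2  2  2  2
 G  0  1  2  2  3  3  3  3  3  3  3
 Q  0  1  2  3  3  3  3  3  4  4  4
 G  0  1  2  3  4  4  4  4  4  4  4
 N  0  1  2  3  4  5  5  5  5  5  5
 N  0  1  2  3  4  5  5  6  6  6  6
 Q  0  1  2  3  4  5  5  6  7  7  7
 Q  0  1  2  3  4  5  5  6  7  8  8
 Q  0  1  2  3  4  5  5  6  7  8  9
 N  0  1  2  3  4  5  5  6  7  8  9
dp[11][10] = 9. One LCS (by backtracking along matches): GPQGNNQQQ.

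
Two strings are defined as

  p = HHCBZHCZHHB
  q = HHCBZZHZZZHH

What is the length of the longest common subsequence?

9

Match H [1,1], H [2,2], C [3,3], B [4,4], Z [5,6], H [6,7], Z [8,10], H [9,11], H [10,12] — 9 characters in the same relative order in both. Since dp[11][12] = 9, nothing longer is possible.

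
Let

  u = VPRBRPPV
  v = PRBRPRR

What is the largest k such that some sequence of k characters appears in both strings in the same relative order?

Pick P [2,1], then R [3,2], then B [4,3], then R [5,4], then P [6,5]; all 5 characters appear in both, in order. Since dp[8][7] = 5, nothing longer is possible.

5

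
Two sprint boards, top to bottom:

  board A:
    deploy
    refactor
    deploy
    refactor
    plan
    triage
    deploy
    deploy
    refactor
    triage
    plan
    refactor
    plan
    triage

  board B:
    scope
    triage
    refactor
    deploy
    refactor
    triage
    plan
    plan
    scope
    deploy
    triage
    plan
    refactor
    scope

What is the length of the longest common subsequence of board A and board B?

Taking refactor (board A #2, board B #3), then deploy (board A #3, board B #4), then refactor (board A #4, board B #5), then plan (board A #5, board B #8), then deploy (board A #8, board B #10), then triage (board A #10, board B #11), then plan (board A #11, board B #12), then refactor (board A #12, board B #13) gives a common subsequence of length 8. dp[14][14] = 8 confirms this is the maximum.

8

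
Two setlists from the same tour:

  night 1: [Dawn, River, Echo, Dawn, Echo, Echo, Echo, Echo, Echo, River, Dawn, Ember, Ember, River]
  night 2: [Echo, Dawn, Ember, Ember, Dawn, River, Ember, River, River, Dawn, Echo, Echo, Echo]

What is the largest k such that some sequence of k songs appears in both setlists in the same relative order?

6

Match Dawn [1,5], then River [2,9], then Dawn [4,10], then Echo [7,11], then Echo [8,12], then Echo [9,13] — 6 songs in the same relative order in both, and the DP table's final entry dp[14][13] is also 6, so no common subsequence is longer.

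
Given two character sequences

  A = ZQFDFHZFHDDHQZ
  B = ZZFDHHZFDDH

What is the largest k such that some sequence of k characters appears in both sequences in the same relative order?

One common subsequence of length 9: Z (A #1, B #2), F (A #3, B #3), D (A #4, B #4), H (A #6, B #6), Z (A #7, B #7), F (A #8, B #8), D (A #10, B #9), D (A #11, B #10), H (A #12, B #11). The LCS DP gives dp[14][11] = 9, so this is optimal.

9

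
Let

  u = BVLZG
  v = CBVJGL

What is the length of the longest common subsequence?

3

Let dp[i][j] be the LCS length of the first i characters of u and the first j characters of v. dp[i][j] = dp[i-1][j-1]+1 when the i-th and j-th characters match, else max(dp[i-1][j], dp[i][j-1]).
    ·  C  B  V  J  G  L
 ·  0  0  0  0  0  0  0
 B  0  0  1  1  1  1  1
 V  0  0  1  2  2  2  2
 L  0  0  1  2  2  2  3
 Z  0  0  1  2  2  2  3
 G  0  0  1  2  2  3  3
dp[5][6] = 3. One LCS (by backtracking along matches): BVL.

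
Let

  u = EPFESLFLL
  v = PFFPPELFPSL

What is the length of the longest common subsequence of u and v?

Match P (u #2, v #1), F (u #3, v #3), E (u #4, v #6), L (u #6, v #7), F (u #7, v #8), L (u #9, v #11) — 6 characters in the same relative order in both. The LCS DP gives dp[9][11] = 6, so this is optimal.

6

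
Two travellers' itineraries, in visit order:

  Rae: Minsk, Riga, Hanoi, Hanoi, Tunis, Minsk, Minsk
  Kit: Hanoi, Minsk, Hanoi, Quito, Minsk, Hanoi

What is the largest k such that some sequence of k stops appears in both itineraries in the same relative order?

Match Minsk at Rae[1]=Kit[2]; then Hanoi at Rae[3]=Kit[3]; then Hanoi at Rae[4]=Kit[6] — 3 stops in the same relative order in both, and the DP table's final entry dp[7][6] is also 3, so no common subsequence is longer.

3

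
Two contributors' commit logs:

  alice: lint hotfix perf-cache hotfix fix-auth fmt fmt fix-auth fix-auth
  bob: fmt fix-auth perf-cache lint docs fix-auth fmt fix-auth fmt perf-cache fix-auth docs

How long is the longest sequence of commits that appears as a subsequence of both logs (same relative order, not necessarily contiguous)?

5

One common subsequence of length 5: lint [1,4] → fix-auth [5,6] → fmt [6,7] → fmt [7,9] → fix-auth [8,11]. dp[9][12] = 5 confirms this is the maximum.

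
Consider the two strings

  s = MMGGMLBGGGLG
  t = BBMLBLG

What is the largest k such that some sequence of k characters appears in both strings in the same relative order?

One common subsequence of length 5: M (s #5, t #3) → L (s #6, t #4) → B (s #7, t #5) → L (s #11, t #6) → G (s #12, t #7), and the DP table's final entry dp[12][7] is also 5, so no common subsequence is longer.

5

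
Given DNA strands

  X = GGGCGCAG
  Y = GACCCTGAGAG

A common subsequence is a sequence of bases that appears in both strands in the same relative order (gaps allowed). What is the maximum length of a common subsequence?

Let dp[i][j] be the LCS length of the first i bases of X and the first j bases of Y. dp[i][j] = dp[i-1][j-1]+1 when the i-th and j-th bases match, else max(dp[i-1][j], dp[i][j-1]).
    ·  G  A  C  C  C  T  G  A  G  A  G
 ·  0  0  0  0  0  0  0  0  0  0  0  0
 G  0  1  1  1  1  1  1  1  1  1  1  1
 G  0  1  1  1  1  1  1  2  2  2  2  2
 G  0  1  1  1  1  1  1  2  2  3  3  3
 C  0  1  1  2  2  2  2  2  2  3  3  3
 G  0  1  1  2  2  2  2  3  3  3  3  4
 C  0  1  1  2  3  3  3  3  3  3  3  4
 A  0  1  2  2  3  3  3  3  4  4  4  4
 G  0  1  2  2  3  3  3  4  4  5  5  5
dp[8][11] = 5. One LCS (by backtracking along matches): GGGAG.

5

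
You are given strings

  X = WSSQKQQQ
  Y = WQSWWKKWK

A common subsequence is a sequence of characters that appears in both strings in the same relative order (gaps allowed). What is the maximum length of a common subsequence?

Let dp[i][j] be the LCS length of the first i characters of X and the first j characters of Y. dp[i][j] = dp[i-1][j-1]+1 when the i-th and j-th characters match, else max(dp[i-1][j], dp[i][j-1]).
    ·  W  Q  S  W  W  K  K  W  K
 ·  0  0  0  0  0  0  0  0  0  0
 W  0  1  1  1  1  1  1  1  1  1
 S  0  1  1  2  2  2  2  2  2  2
 S  0  1  1  2  2  2  2  2  2  2
 Q  0  1  2  2  2  2  2  2  2  2
 K  0  1  2  2  2  2  3  3  3  3
 Q  0  1  2  2  2  2  3  3  3  3
 Q  0  1  2  2  2  2  3  3  3  3
 Q  0  1  2  2  2  2  3  3  3  3
dp[8][9] = 3. One LCS (by backtracking along matches): WSK.

3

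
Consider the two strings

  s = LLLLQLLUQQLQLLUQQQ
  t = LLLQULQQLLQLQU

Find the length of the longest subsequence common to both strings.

11

Pick L [1,1], L [2,2], L [3,3], L [4,6], Q [5,8], L [6,9], L [7,10], Q [10,11], L [11,12], Q [12,13], U [15,14]; all 11 characters appear in both, in order. dp[18][14] = 11 confirms this is the maximum.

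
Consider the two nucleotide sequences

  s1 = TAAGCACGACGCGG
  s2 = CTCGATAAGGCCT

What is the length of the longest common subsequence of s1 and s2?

Pick T at s1[1]=s2[6]; then A at s1[2]=s2[7]; then A at s1[3]=s2[8]; then G at s1[4]=s2[9]; then G at s1[8]=s2[10]; then C at s1[10]=s2[11]; then C at s1[12]=s2[12]; all 7 bases appear in both, in order. dp[14][13] = 7 confirms this is the maximum.

7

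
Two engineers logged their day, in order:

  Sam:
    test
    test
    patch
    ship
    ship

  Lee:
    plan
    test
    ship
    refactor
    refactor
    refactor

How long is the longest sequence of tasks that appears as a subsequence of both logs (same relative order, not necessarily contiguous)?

Taking test [2,2] → ship [4,3] gives a common subsequence of length 2. The LCS DP gives dp[5][6] = 2, so this is optimal.

2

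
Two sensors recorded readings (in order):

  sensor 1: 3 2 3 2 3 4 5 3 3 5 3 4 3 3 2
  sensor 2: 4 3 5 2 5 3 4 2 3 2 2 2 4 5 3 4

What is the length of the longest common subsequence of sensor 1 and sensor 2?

9

One common subsequence of length 9: 3 (sensor 1 #1, sensor 2 #2) → 2 (sensor 1 #2, sensor 2 #4) → 3 (sensor 1 #3, sensor 2 #6) → 2 (sensor 1 #4, sensor 2 #8) → 3 (sensor 1 #5, sensor 2 #9) → 4 (sensor 1 #6, sensor 2 #13) → 5 (sensor 1 #10, sensor 2 #14) → 3 (sensor 1 #11, sensor 2 #15) → 4 (sensor 1 #12, sensor 2 #16). Since dp[15][16] = 9, nothing longer is possible.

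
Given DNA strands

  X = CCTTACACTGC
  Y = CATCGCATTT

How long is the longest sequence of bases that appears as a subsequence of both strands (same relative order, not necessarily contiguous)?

5

Let dp[i][j] be the LCS length of the first i bases of X and the first j bases of Y. dp[i][j] = dp[i-1][j-1]+1 when the i-th and j-th bases match, else max(dp[i-1][j], dp[i][j-1]).
    ·  C  A  T  C  G  C  A  T  T  T
 ·  0  0  0  0  0  0  0  0  0  0  0
 C  0  1  1  1  1  1  1  1  1  1  1
 C  0  1  1  1  2  2  2  2  2  2  2
 T  0  1  1  2  2  2  2  2  3  3  3
 T  0  1  1  2  2  2  2  2  3  4  4
 A  0  1  2  2  2  2  2  3  3  4  4
 C  0  1  2  2  3  3  3  3  3  4  4
 A  0  1  2  2  3  3  3  4  4  4  4
 C  0  1  2  2  3  3  4  4  4  4  4
 T  0  1  2  3  3  3  4  4  5  5  5
 G  0  1  2  3  3  4  4  4  5  5  5
 C  0  1  2  3  4  4  5  5  5  5  5
dp[11][10] = 5. One LCS (by backtracking along matches): CCTTT.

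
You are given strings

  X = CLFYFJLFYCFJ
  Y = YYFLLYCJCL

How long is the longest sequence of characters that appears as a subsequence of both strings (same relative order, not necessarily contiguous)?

6

Taking Y [4,2] → F [5,3] → L [7,5] → Y [9,6] → C [10,7] → J [12,8] gives a common subsequence of length 6, and the DP table's final entry dp[12][10] is also 6, so no common subsequence is longer.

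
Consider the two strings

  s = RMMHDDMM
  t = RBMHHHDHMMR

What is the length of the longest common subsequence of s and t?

6

Pick R at s[1]=t[1], M at s[2]=t[3], H at s[4]=t[6], D at s[5]=t[7], M at s[7]=t[9], M at s[8]=t[10]; all 6 characters appear in both, in order, and the DP table's final entry dp[8][11] is also 6, so no common subsequence is longer.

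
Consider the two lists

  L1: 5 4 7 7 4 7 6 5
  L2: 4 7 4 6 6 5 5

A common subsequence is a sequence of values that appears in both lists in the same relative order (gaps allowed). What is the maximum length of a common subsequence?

5

Taking 4 (L1 #2, L2 #1) → 7 (L1 #4, L2 #2) → 4 (L1 #5, L2 #3) → 6 (L1 #7, L2 #5) → 5 (L1 #8, L2 #7) gives a common subsequence of length 5. Since dp[8][7] = 5, nothing longer is possible.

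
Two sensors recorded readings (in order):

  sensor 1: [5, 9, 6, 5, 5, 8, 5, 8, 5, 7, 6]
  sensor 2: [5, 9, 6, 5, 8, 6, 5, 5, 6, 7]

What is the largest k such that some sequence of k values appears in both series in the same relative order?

8

Match 5 [1,1], then 9 [2,2], then 6 [3,3], then 5 [5,4], then 8 [6,5], then 5 [7,7], then 5 [9,8], then 7 [10,10] — 8 values in the same relative order in both. dp[11][10] = 8 confirms this is the maximum.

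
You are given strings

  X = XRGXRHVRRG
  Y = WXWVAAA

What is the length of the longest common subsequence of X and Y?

2

Taking X [1,2]; then V [7,4] gives a common subsequence of length 2. Since dp[10][7] = 2, nothing longer is possible.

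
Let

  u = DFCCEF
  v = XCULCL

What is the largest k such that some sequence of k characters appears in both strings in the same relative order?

2

One common subsequence of length 2: C at u[3]=v[2] → C at u[4]=v[5]. dp[6][6] = 2 confirms this is the maximum.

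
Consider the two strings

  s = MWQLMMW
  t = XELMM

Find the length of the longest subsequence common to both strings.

3

Let dp[i][j] be the LCS length of the first i characters of s and the first j characters of t. dp[i][j] = dp[i-1][j-1]+1 when the i-th and j-th characters match, else max(dp[i-1][j], dp[i][j-1]).
    ·  X  E  L  M  M
 ·  0  0  0  0  0  0
 M  0  0  0  0  1  1
 W  0  0  0  0  1  1
 Q  0  0  0  0  1  1
 L  0  0  0  1  1  1
 M  0  0  0  1  2  2
 M  0  0  0  1  2  3
 W  0  0  0  1  2  3
dp[7][5] = 3. One LCS (by backtracking along matches): LMM.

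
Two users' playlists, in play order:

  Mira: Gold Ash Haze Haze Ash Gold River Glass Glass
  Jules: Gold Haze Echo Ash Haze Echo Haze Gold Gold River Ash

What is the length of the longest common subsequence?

Taking Gold (Mira #1, Jules #1); then Ash (Mira #2, Jules #4); then Haze (Mira #3, Jules #5); then Haze (Mira #4, Jules #7); then Gold (Mira #6, Jules #9); then River (Mira #7, Jules #10) gives a common subsequence of length 6. Since dp[9][11] = 6, nothing longer is possible.

6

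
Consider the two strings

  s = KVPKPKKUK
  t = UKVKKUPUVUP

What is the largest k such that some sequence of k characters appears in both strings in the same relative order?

5

Let dp[i][j] be the LCS length of the first i characters of s and the first j characters of t. dp[i][j] = dp[i-1][j-1]+1 when the i-th and j-th characters match, else max(dp[i-1][j], dp[i][j-1]).
    ·  U  K  V  K  K  U  P  U  V  U  P
 ·  0  0  0  0  0  0  0  0  0  0  0  0
 K  0  0  1  1  1  1  1  1  1  1  1  1
 V  0  0  1  2  2  2  2  2  2  2  2  2
 P  0  0  1  2  2  2  2  3  3  3  3  3
 K  0  0  1  2  3  3  3  3  3  3  3  3
 P  0  0  1  2  3  3  3  4  4  4  4  4
 K  0  0  1  2  3  4  4  4  4  4  4  4
 K  0  0  1  2  3  4  4  4  4  4  4  4
 U  0  1  1  2  3  4  5  5  5  5  5  5
 K  0  1  2  2  3  4  5  5  5  5  5  5
dp[9][11] = 5. One LCS (by backtracking along matches): KVKPU.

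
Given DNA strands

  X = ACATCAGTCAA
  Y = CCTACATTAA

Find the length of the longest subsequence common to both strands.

7

Let dp[i][j] be the LCS length of the first i bases of X and the first j bases of Y. dp[i][j] = dp[i-1][j-1]+1 when the i-th and j-th bases match, else max(dp[i-1][j], dp[i][j-1]).
    ·  C  C  T  A  C  A  T  T  A  A
 ·  0  0  0  0  0  0  0  0  0  0  0
 A  0  0  0  0  1  1  1  1  1  1  1
 C  0  1  1  1  1  2  2  2  2  2  2
 A  0  1  1  1  2  2  3  3  3  3  3
 T  0  1  1  2  2  2  3  4  4  4  4
 C  0  1  2  2  2  3  3  4  4  4  4
 A  0  1  2  2  3  3  4  4  4  5  5
 G  0  1  2  2  3  3  4  4  4  5  5
 T  0  1  2  3  3  3  4  5  5  5  5
 C  0  1  2  3  3  4  4  5  5  5  5
 A  0  1  2  3  4  4  5  5  5  6  6
 A  0  1  2  3  4  4  5  5  5  6  7
dp[11][10] = 7. One LCS (by backtracking along matches): ACATTAA.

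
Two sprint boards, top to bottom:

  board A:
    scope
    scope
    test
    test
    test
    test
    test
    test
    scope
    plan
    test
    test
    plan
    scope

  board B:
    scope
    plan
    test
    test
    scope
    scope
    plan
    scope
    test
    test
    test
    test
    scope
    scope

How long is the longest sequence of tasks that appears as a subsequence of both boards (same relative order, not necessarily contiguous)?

9

Pick scope [1,1] → test [3,3] → test [4,4] → test [5,9] → test [6,10] → test [7,11] → test [8,12] → scope [9,13] → scope [14,14]; all 9 tasks appear in both, in order. dp[14][14] = 9 confirms this is the maximum.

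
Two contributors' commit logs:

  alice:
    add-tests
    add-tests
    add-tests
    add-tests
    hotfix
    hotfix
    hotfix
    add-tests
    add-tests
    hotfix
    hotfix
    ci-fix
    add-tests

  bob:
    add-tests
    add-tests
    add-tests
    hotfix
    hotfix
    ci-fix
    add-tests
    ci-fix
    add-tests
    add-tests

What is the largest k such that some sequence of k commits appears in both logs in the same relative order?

8

Pick add-tests at alice[2]=bob[1], add-tests at alice[3]=bob[2], add-tests at alice[4]=bob[3], hotfix at alice[5]=bob[4], hotfix at alice[6]=bob[5], add-tests at alice[8]=bob[7], add-tests at alice[9]=bob[9], add-tests at alice[13]=bob[10]; all 8 commits appear in both, in order. The LCS DP gives dp[13][10] = 8, so this is optimal.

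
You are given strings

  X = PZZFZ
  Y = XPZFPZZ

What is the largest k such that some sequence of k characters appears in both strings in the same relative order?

4

Match P (X #1, Y #2) → Z (X #2, Y #3) → Z (X #3, Y #6) → Z (X #5, Y #7) — 4 characters in the same relative order in both. Since dp[5][7] = 4, nothing longer is possible.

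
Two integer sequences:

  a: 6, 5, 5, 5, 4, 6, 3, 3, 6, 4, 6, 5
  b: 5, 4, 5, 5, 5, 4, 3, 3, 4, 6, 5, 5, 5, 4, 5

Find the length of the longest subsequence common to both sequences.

9

One common subsequence of length 9: 5 [2,3] → 5 [3,4] → 5 [4,5] → 4 [5,6] → 3 [7,7] → 3 [8,8] → 6 [9,10] → 4 [10,14] → 5 [12,15]. Since dp[12][15] = 9, nothing longer is possible.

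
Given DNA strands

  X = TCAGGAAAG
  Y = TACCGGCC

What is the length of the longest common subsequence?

4

Let dp[i][j] be the LCS length of the first i bases of X and the first j bases of Y. dp[i][j] = dp[i-1][j-1]+1 when the i-th and j-th bases match, else max(dp[i-1][j], dp[i][j-1]).
    ·  T  A  C  C  G  G  C  C
 ·  0  0  0  0  0  0  0  0  0
 T  0  1  1  1  1  1  1  1  1
 C  0  1  1  2  2  2  2  2  2
 A  0  1  2  2  2  2  2  2  2
 G  0  1  2  2  2  3  3  3  3
 G  0  1  2  2  2  3  4  4  4
 A  0  1  2  2  2  3  4  4  4
 A  0  1  2  2  2  3  4  4  4
 A  0  1  2  2  2  3  4  4  4
 G  0  1  2  2  2  3  4  4  4
dp[9][8] = 4. One LCS (by backtracking along matches): TCGG.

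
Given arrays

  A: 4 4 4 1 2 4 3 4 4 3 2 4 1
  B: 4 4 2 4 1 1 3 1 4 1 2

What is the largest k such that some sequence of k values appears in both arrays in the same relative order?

7

Match 4 at A[1]=B[1], 4 at A[2]=B[2], 4 at A[3]=B[4], 1 at A[4]=B[6], 3 at A[7]=B[7], 4 at A[8]=B[9], 2 at A[11]=B[11] — 7 values in the same relative order in both. The LCS DP gives dp[13][11] = 7, so this is optimal.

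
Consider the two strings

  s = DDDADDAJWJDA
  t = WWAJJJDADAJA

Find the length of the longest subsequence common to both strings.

6

Pick D at s[3]=t[7] → A at s[4]=t[8] → D at s[6]=t[9] → A at s[7]=t[10] → J at s[10]=t[11] → A at s[12]=t[12]; all 6 characters appear in both, in order, and the DP table's final entry dp[12][12] is also 6, so no common subsequence is longer.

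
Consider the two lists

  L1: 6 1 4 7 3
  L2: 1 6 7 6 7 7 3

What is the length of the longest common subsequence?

Taking 6 [1,4], 7 [4,6], 3 [5,7] gives a common subsequence of length 3. dp[5][7] = 3 confirms this is the maximum.

3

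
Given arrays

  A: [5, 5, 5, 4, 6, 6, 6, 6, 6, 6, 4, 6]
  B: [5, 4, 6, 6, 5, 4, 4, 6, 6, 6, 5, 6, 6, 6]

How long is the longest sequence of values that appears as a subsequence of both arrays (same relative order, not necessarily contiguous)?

Pick 5 [1,1], then 5 [2,5], then 4 [4,7], then 6 [5,8], then 6 [6,9], then 6 [7,10], then 6 [9,12], then 6 [10,13], then 6 [12,14]; all 9 values appear in both, in order. Since dp[12][14] = 9, nothing longer is possible.

9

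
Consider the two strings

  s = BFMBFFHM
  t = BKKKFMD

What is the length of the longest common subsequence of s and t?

Match B at s[1]=t[1]; then F at s[2]=t[5]; then M at s[3]=t[6] — 3 characters in the same relative order in both. dp[8][7] = 3 confirms this is the maximum.

3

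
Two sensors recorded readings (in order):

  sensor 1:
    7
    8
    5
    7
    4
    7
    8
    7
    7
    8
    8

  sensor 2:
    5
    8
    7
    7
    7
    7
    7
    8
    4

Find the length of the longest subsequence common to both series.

6

One common subsequence of length 6: 7 at sensor 1[1]=sensor 2[3] → 7 at sensor 1[4]=sensor 2[4] → 7 at sensor 1[6]=sensor 2[5] → 7 at sensor 1[8]=sensor 2[6] → 7 at sensor 1[9]=sensor 2[7] → 8 at sensor 1[10]=sensor 2[8]. Since dp[11][9] = 6, nothing longer is possible.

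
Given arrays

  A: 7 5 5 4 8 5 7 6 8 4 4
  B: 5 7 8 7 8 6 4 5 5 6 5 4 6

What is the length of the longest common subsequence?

6

Match 7 (A #1, B #2), 8 (A #5, B #3), 7 (A #7, B #4), 6 (A #8, B #6), 4 (A #10, B #7), 4 (A #11, B #12) — 6 values in the same relative order in both. dp[11][13] = 6 confirms this is the maximum.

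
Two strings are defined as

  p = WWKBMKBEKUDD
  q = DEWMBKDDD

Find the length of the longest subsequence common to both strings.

6

Let dp[i][j] be the LCS length of the first i characters of p and the first j characters of q. dp[i][j] = dp[i-1][j-1]+1 when the i-th and j-th characters match, else max(dp[i-1][j], dp[i][j-1]).
    ·  D  E  W  M  B  K  D  D  D
 ·  0  0  0  0  0  0  0  0  0  0
 W  0  0  0  1  1  1  1  1  1  1
 W  0  0  0  1  1  1  1  1  1  1
 K  0  0  0  1  1  1  2  2  2  2
 B  0  0  0  1  1  2  2  2  2  2
 M  0  0  0  1  2  2  2  2  2  2
 K  0  0  0  1  2  2  3  3  3  3
 B  0  0  0  1  2  3  3  3  3  3
 E  0  0  1  1  2  3  3  3  3  3
 K  0  0  1  1  2  3  4  4  4  4
 U  0  0  1  1  2  3  4  4  4  4
 D  0  1  1  1  2  3  4  5  5  5
 D  0  1  1  1  2  3  4  5  6  6
dp[12][9] = 6. One LCS (by backtracking along matches): WMBKDD.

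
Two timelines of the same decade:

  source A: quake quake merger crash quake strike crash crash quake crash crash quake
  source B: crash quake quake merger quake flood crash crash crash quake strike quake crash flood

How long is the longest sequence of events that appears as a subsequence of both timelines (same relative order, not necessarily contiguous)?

Match quake (source A #1, source B #2), then quake (source A #2, source B #3), then merger (source A #3, source B #4), then crash (source A #4, source B #9), then quake (source A #5, source B #10), then strike (source A #6, source B #11), then quake (source A #9, source B #12), then crash (source A #10, source B #13) — 8 events in the same relative order in both. Since dp[12][14] = 8, nothing longer is possible.

8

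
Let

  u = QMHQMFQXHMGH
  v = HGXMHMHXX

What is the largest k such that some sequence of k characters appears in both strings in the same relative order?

One common subsequence of length 5: H [3,1]; then M [5,4]; then H [9,5]; then M [10,6]; then H [12,7]. The LCS DP gives dp[12][9] = 5, so this is optimal.

5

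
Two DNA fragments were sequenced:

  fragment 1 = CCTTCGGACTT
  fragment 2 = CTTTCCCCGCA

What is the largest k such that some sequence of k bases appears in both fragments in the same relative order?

6

Let dp[i][j] be the LCS length of the first i bases of fragment 1 and the first j bases of fragment 2. dp[i][j] = dp[i-1][j-1]+1 when the i-th and j-th bases match, else max(dp[i-1][j], dp[i][j-1]).
    ·  C  T  T  T  C  C  C  C  G  C  A
 ·  0  0  0  0  0  0  0  0  0  0  0  0
 C  0  1  1  1  1  1  1  1  1  1  1  1
 C  0  1  1  1  1  2  2  2  2  2  2  2
 T  0  1  2  2  2  2  2  2  2  2  2  2
 T  0  1  2  3  3  3  3  3  3  3  3  3
 C  0  1  2  3  3  4  4  4  4  4  4  4
 G  0  1  2  3  3  4  4  4  4  5  5  5
 G  0  1  2  3  3  4  4  4  4  5  5  5
 A  0  1  2  3  3  4  4  4  4  5  5  6
 C  0  1  2  3  3  4  5  5  5  5  6  6
 T  0  1  2  3  4  4  5  5  5  5  6  6
 T  0  1  2  3  4  4  5  5  5  5  6  6
dp[11][11] = 6. One LCS (by backtracking along matches): CTTCGA.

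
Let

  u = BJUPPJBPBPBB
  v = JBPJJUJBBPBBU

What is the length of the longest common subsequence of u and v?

One common subsequence of length 9: B (u #1, v #2), J (u #2, v #5), U (u #3, v #6), J (u #6, v #7), B (u #7, v #8), B (u #9, v #9), P (u #10, v #10), B (u #11, v #11), B (u #12, v #12). dp[12][13] = 9 confirms this is the maximum.

9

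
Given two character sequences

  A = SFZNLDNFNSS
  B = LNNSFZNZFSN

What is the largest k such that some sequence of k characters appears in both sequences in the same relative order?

6

Pick S (A #1, B #4) → F (A #2, B #5) → Z (A #3, B #6) → N (A #4, B #7) → F (A #8, B #9) → N (A #9, B #11); all 6 characters appear in both, in order. The LCS DP gives dp[11][11] = 6, so this is optimal.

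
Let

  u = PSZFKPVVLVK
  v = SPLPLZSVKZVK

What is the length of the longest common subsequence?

5

Taking P (u #1, v #4); then S (u #2, v #7); then Z (u #3, v #10); then V (u #10, v #11); then K (u #11, v #12) gives a common subsequence of length 5. Since dp[11][12] = 5, nothing longer is possible.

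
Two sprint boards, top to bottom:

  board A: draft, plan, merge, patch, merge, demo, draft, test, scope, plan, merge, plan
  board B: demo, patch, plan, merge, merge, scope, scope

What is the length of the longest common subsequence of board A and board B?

One common subsequence of length 4: plan at board A[2]=board B[3], merge at board A[3]=board B[4], merge at board A[5]=board B[5], scope at board A[9]=board B[7]. dp[12][7] = 4 confirms this is the maximum.

4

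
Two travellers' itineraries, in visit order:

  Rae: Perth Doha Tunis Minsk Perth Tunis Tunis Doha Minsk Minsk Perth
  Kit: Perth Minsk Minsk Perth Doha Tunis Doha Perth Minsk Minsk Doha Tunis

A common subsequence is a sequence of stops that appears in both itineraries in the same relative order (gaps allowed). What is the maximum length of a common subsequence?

7

Match Perth at Rae[1]=Kit[1]; then Minsk at Rae[4]=Kit[3]; then Perth at Rae[5]=Kit[4]; then Tunis at Rae[7]=Kit[6]; then Doha at Rae[8]=Kit[7]; then Minsk at Rae[9]=Kit[9]; then Minsk at Rae[10]=Kit[10] — 7 stops in the same relative order in both, and the DP table's final entry dp[11][12] is also 7, so no common subsequence is longer.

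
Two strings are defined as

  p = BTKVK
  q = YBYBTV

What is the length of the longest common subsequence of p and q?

Taking B [1,4]; then T [2,5]; then V [4,6] gives a common subsequence of length 3. dp[5][6] = 3 confirms this is the maximum.

3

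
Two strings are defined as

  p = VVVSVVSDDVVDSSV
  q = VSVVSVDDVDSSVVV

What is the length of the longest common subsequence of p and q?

12

Match V [1,1], V [2,3], V [3,4], S [4,5], V [6,6], D [8,7], D [9,8], V [11,9], D [12,10], S [13,11], S [14,12], V [15,15] — 12 characters in the same relative order in both. Since dp[15][15] = 12, nothing longer is possible.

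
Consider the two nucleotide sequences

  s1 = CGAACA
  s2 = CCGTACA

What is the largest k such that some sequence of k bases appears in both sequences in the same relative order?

Let dp[i][j] be the LCS length of the first i bases of s1 and the first j bases of s2. dp[i][j] = dp[i-1][j-1]+1 when the i-th and j-th bases match, else max(dp[i-1][j], dp[i][j-1]).
    ·  C  C  G  T  A  C  A
 ·  0  0  0  0  0  0  0  0
 C  0  1  1  1  1  1  1  1
 G  0  1  1  2  2  2  2  2
 A  0  1  1  2  2  3  3  3
 A  0  1  1  2  2  3  3  4
 C  0  1  2  2  2  3  4  4
 A  0  1  2  2  2  3  4  5
dp[6][7] = 5. One LCS (by backtracking along matches): CGACA.

5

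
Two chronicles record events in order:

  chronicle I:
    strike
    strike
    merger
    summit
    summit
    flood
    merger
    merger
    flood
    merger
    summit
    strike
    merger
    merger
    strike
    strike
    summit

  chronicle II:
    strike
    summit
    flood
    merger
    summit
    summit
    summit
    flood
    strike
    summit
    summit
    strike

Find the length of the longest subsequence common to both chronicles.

Match strike [1,1], merger [3,4], summit [4,6], summit [5,7], flood [6,8], summit [11,11], strike [16,12] — 7 events in the same relative order in both. The LCS DP gives dp[17][12] = 7, so this is optimal.

7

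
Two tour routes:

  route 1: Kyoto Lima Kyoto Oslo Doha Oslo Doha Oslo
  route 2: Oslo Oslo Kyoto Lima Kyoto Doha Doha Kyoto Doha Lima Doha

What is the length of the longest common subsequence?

5

Match Kyoto at route 1[1]=route 2[3], Lima at route 1[2]=route 2[4], Kyoto at route 1[3]=route 2[8], Doha at route 1[5]=route 2[9], Doha at route 1[7]=route 2[11] — 5 stops in the same relative order in both. Since dp[8][11] = 5, nothing longer is possible.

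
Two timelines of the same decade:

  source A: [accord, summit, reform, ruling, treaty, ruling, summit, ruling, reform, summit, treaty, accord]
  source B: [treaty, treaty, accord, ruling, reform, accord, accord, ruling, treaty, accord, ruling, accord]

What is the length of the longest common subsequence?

Match accord [1,3], reform [3,5], ruling [4,8], treaty [5,9], ruling [8,11], accord [12,12] — 6 events in the same relative order in both. dp[12][12] = 6 confirms this is the maximum.

6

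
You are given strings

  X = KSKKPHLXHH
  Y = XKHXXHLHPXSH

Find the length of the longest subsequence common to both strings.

Pick K [1,2]; then H [6,6]; then L [7,7]; then X [8,10]; then H [10,12]; all 5 characters appear in both, in order. The LCS DP gives dp[10][12] = 5, so this is optimal.

5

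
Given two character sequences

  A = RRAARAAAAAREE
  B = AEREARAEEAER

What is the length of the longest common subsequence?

6

Match R (A #1, B #3) → A (A #4, B #5) → R (A #5, B #6) → A (A #6, B #7) → A (A #7, B #10) → R (A #11, B #12) — 6 characters in the same relative order in both. Since dp[13][12] = 6, nothing longer is possible.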